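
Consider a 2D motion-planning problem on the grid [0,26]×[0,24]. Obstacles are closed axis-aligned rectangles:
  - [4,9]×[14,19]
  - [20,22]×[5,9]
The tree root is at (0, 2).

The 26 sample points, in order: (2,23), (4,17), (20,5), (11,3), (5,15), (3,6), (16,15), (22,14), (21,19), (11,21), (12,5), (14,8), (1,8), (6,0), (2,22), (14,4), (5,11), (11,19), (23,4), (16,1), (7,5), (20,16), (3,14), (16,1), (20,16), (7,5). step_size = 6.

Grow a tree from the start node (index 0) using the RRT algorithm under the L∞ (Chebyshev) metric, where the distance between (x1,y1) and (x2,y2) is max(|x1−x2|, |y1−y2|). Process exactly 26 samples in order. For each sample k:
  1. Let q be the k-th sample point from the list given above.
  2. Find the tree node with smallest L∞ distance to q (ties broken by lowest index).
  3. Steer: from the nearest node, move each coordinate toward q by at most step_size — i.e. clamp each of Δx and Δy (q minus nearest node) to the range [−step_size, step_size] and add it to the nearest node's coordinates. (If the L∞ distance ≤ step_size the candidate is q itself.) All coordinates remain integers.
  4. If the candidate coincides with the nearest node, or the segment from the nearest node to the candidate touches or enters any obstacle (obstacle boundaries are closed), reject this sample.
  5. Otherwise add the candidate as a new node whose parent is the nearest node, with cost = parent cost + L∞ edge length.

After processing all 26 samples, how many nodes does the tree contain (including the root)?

1. q=(2,23) nearest=0 d=21 new=(2,8) → add node 1 parent=0 cost=6
2. q=(4,17) nearest=1 d=9 new=(4,14) → blocked by [4,9]×[14,19], reject
3. q=(20,5) nearest=1 d=18 new=(8,5) → add node 2 parent=1 cost=12
4. q=(11,3) nearest=2 d=3 new=(11,3) → add node 3 parent=2 cost=15
5. q=(5,15) nearest=1 d=7 new=(5,14) → blocked by [4,9]×[14,19], reject
6. q=(3,6) nearest=1 d=2 new=(3,6) → add node 4 parent=1 cost=8
7. q=(16,15) nearest=2 d=10 new=(14,11) → add node 5 parent=2 cost=18
8. q=(22,14) nearest=5 d=8 new=(20,14) → add node 6 parent=5 cost=24
9. q=(21,19) nearest=6 d=5 new=(21,19) → add node 7 parent=6 cost=29
10. q=(11,21) nearest=6 d=9 new=(14,20) → add node 8 parent=6 cost=30
11. q=(12,5) nearest=3 d=2 new=(12,5) → add node 9 parent=3 cost=17
12. q=(14,8) nearest=5 d=3 new=(14,8) → add node 10 parent=5 cost=21
13. q=(1,8) nearest=1 d=1 new=(1,8) → add node 11 parent=1 cost=7
14. q=(6,0) nearest=2 d=5 new=(6,0) → add node 12 parent=2 cost=17
15. q=(2,22) nearest=5 d=12 new=(8,17) → blocked by [4,9]×[14,19], reject
16. q=(14,4) nearest=9 d=2 new=(14,4) → add node 13 parent=9 cost=19
17. q=(5,11) nearest=1 d=3 new=(5,11) → add node 14 parent=1 cost=9
18. q=(11,19) nearest=8 d=3 new=(11,19) → add node 15 parent=8 cost=33
19. q=(23,4) nearest=5 d=9 new=(20,5) → blocked by [20,22]×[5,9], reject
20. q=(16,1) nearest=13 d=3 new=(16,1) → add node 16 parent=13 cost=22
21. q=(7,5) nearest=2 d=1 new=(7,5) → add node 17 parent=2 cost=13
22. q=(20,16) nearest=6 d=2 new=(20,16) → add node 18 parent=6 cost=26
23. q=(3,14) nearest=14 d=3 new=(3,14) → add node 19 parent=14 cost=12
24. q=(16,1) nearest=16 d=0 → coincident, reject
25. q=(20,16) nearest=18 d=0 → coincident, reject
26. q=(7,5) nearest=17 d=0 → coincident, reject

Node count: 20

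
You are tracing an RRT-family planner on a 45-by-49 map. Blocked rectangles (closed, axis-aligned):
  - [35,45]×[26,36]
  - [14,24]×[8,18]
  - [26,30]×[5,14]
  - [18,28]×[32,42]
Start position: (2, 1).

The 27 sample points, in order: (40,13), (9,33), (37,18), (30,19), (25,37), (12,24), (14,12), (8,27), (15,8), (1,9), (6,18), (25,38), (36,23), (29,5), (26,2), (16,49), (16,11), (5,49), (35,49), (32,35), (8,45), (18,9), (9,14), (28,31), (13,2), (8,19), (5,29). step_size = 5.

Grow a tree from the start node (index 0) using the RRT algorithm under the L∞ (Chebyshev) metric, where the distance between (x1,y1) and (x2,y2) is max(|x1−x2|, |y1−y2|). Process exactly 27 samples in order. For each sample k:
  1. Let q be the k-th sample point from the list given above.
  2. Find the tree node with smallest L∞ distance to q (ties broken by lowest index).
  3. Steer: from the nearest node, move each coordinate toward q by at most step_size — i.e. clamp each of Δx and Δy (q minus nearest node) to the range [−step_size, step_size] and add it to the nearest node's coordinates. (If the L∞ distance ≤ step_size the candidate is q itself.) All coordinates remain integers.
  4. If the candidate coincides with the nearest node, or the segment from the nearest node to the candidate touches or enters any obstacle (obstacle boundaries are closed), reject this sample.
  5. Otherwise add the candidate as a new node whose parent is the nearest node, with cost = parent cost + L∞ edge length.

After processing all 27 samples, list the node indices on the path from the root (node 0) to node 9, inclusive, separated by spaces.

Path: 0 1 2 3 4 7 9

1. q=(40,13) nearest=0 d=38 new=(7,6) → add node 1 parent=0 cost=5
2. q=(9,33) nearest=1 d=27 new=(9,11) → add node 2 parent=1 cost=10
3. q=(37,18) nearest=2 d=28 new=(14,16) → blocked by [14,24]×[8,18], reject
4. q=(30,19) nearest=2 d=21 new=(14,16) → blocked by [14,24]×[8,18], reject
5. q=(25,37) nearest=2 d=26 new=(14,16) → blocked by [14,24]×[8,18], reject
6. q=(12,24) nearest=2 d=13 new=(12,16) → add node 3 parent=2 cost=15
7. q=(14,12) nearest=3 d=4 new=(14,12) → blocked by [14,24]×[8,18], reject
8. q=(8,27) nearest=3 d=11 new=(8,21) → add node 4 parent=3 cost=20
9. q=(15,8) nearest=2 d=6 new=(14,8) → blocked by [14,24]×[8,18], reject
10. q=(1,9) nearest=1 d=6 new=(2,9) → add node 5 parent=1 cost=10
11. q=(6,18) nearest=4 d=3 new=(6,18) → add node 6 parent=4 cost=23
12. q=(25,38) nearest=4 d=17 new=(13,26) → add node 7 parent=4 cost=25
13. q=(36,23) nearest=7 d=23 new=(18,23) → add node 8 parent=7 cost=30
14. q=(29,5) nearest=3 d=17 new=(17,11) → blocked by [14,24]×[8,18], reject
15. q=(26,2) nearest=3 d=14 new=(17,11) → blocked by [14,24]×[8,18], reject
16. q=(16,49) nearest=7 d=23 new=(16,31) → add node 9 parent=7 cost=30
17. q=(16,11) nearest=3 d=5 new=(16,11) → blocked by [14,24]×[8,18], reject
18. q=(5,49) nearest=9 d=18 new=(11,36) → add node 10 parent=9 cost=35
19. q=(35,49) nearest=9 d=19 new=(21,36) → blocked by [18,28]×[32,42], reject
20. q=(32,35) nearest=8 d=14 new=(23,28) → add node 11 parent=8 cost=35
21. q=(8,45) nearest=10 d=9 new=(8,41) → add node 12 parent=10 cost=40
22. q=(18,9) nearest=3 d=7 new=(17,11) → blocked by [14,24]×[8,18], reject
23. q=(9,14) nearest=2 d=3 new=(9,14) → add node 13 parent=2 cost=13
24. q=(28,31) nearest=11 d=5 new=(28,31) → add node 14 parent=11 cost=40
25. q=(13,2) nearest=1 d=6 new=(12,2) → add node 15 parent=1 cost=10
26. q=(8,19) nearest=4 d=2 new=(8,19) → add node 16 parent=4 cost=22
27. q=(5,29) nearest=10 d=7 new=(6,31) → add node 17 parent=10 cost=40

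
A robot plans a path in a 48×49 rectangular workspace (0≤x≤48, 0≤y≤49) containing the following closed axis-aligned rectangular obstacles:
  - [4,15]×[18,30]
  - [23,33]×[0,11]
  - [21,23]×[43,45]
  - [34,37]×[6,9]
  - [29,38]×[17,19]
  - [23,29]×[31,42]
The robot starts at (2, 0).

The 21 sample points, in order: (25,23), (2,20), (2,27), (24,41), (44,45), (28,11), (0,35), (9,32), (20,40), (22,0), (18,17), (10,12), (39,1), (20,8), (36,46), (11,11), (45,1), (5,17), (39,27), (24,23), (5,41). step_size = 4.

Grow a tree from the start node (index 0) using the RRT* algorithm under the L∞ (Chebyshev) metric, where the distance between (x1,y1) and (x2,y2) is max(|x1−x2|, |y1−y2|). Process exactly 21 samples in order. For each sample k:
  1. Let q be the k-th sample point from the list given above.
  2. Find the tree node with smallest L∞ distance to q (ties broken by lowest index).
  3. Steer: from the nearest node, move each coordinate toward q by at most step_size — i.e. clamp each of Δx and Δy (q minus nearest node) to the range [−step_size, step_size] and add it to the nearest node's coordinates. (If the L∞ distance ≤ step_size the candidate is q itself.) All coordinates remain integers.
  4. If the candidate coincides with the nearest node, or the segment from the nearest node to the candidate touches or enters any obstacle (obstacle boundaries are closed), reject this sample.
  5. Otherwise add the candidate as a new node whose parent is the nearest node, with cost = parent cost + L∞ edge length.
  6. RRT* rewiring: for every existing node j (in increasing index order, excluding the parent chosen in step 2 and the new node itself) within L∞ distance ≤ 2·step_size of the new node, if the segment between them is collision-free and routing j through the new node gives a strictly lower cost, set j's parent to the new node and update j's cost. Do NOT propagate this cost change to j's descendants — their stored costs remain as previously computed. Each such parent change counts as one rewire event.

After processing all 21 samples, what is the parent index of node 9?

1. q=(25,23) nearest=0 d=23 new=(6,4) → add node 1 parent=0 cost=4
2. q=(2,20) nearest=1 d=16 new=(2,8) → add node 2 parent=1 cost=8
3. q=(2,27) nearest=2 d=19 new=(2,12) → add node 3 parent=2 cost=12
4. q=(24,41) nearest=3 d=29 new=(6,16) → add node 4 parent=3 cost=16
5. q=(44,45) nearest=4 d=38 new=(10,20) → blocked by [4,15]×[18,30], reject
6. q=(28,11) nearest=1 d=22 new=(10,8) → add node 5 parent=1 cost=8
7. q=(0,35) nearest=4 d=19 new=(2,20) → blocked by [4,15]×[18,30], reject
8. q=(9,32) nearest=4 d=16 new=(9,20) → blocked by [4,15]×[18,30], reject
9. q=(20,40) nearest=4 d=24 new=(10,20) → blocked by [4,15]×[18,30], reject
10. q=(22,0) nearest=5 d=12 new=(14,4) → add node 6 parent=5 cost=12
11. q=(18,17) nearest=5 d=9 new=(14,12) → add node 7 parent=5 cost=12
12. q=(10,12) nearest=4 d=4 new=(10,12) → add node 8 parent=4 cost=20
13. q=(39,1) nearest=6 d=25 new=(18,1) → add node 9 parent=6 cost=16
14. q=(20,8) nearest=6 d=6 new=(18,8) → add node 10 parent=6 cost=16
15. q=(36,46) nearest=4 d=30 new=(10,20) → blocked by [4,15]×[18,30], reject
16. q=(11,11) nearest=8 d=1 new=(11,11) → add node 11 parent=8 cost=21
17. q=(45,1) nearest=9 d=27 new=(22,1) → add node 12 parent=9 cost=20
18. q=(5,17) nearest=4 d=1 new=(5,17) → add node 13 parent=4 cost=17
19. q=(39,27) nearest=10 d=21 new=(22,12) → add node 14 parent=10 cost=20
20. q=(24,23) nearest=7 d=11 new=(18,16) → add node 15 parent=7 cost=16
21. q=(5,41) nearest=13 d=24 new=(5,21) → blocked by [4,15]×[18,30], reject

Parent of node 9: 6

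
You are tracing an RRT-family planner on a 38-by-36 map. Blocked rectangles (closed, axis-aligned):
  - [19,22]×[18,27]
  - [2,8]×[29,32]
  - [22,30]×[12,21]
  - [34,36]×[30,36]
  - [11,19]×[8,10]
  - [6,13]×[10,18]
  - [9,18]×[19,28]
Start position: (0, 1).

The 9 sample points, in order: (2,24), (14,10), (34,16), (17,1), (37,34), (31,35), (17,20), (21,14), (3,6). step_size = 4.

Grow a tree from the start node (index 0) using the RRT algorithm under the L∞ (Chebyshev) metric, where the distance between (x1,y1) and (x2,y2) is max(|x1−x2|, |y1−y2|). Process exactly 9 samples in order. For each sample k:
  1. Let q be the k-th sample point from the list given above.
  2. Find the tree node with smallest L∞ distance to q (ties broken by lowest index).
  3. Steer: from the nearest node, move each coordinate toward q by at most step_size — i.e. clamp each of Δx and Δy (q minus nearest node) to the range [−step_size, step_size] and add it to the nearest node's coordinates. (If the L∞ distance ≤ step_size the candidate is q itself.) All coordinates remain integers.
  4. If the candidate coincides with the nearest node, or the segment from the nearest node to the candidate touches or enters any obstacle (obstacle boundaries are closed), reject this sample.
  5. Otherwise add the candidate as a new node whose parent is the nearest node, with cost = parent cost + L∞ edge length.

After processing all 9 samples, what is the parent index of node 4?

Parent of node 4: 1

1. q=(2,24) nearest=0 d=23 new=(2,5) → add node 1 parent=0 cost=4
2. q=(14,10) nearest=1 d=12 new=(6,9) → add node 2 parent=1 cost=8
3. q=(34,16) nearest=2 d=28 new=(10,13) → blocked by [6,13]×[10,18], reject
4. q=(17,1) nearest=2 d=11 new=(10,5) → add node 3 parent=2 cost=12
5. q=(37,34) nearest=3 d=29 new=(14,9) → blocked by [11,19]×[8,10], reject
6. q=(31,35) nearest=2 d=26 new=(10,13) → blocked by [6,13]×[10,18], reject
7. q=(17,20) nearest=2 d=11 new=(10,13) → blocked by [6,13]×[10,18], reject
8. q=(21,14) nearest=3 d=11 new=(14,9) → blocked by [11,19]×[8,10], reject
9. q=(3,6) nearest=1 d=1 new=(3,6) → add node 4 parent=1 cost=5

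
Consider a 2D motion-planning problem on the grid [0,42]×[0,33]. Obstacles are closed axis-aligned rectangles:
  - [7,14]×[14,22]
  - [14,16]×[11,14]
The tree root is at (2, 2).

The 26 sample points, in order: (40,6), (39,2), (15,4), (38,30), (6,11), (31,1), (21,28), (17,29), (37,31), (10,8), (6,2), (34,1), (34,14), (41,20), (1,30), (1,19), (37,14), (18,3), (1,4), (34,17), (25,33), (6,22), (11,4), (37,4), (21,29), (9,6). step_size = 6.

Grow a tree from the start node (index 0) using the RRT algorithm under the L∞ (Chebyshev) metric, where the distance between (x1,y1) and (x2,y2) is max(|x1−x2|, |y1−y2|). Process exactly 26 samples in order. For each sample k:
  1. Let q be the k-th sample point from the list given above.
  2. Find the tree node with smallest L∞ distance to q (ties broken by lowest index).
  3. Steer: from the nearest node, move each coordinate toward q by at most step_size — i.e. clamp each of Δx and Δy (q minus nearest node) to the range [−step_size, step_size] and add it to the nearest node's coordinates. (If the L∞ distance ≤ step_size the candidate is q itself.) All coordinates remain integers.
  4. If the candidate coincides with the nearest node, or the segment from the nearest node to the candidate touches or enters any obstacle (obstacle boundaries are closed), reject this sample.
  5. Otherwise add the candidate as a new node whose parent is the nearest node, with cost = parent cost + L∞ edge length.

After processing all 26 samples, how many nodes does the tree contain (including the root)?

Node count: 25

1. q=(40,6) nearest=0 d=38 new=(8,6) → add node 1 parent=0 cost=6
2. q=(39,2) nearest=1 d=31 new=(14,2) → add node 2 parent=1 cost=12
3. q=(15,4) nearest=2 d=2 new=(15,4) → add node 3 parent=2 cost=14
4. q=(38,30) nearest=3 d=26 new=(21,10) → add node 4 parent=3 cost=20
5. q=(6,11) nearest=1 d=5 new=(6,11) → add node 5 parent=1 cost=11
6. q=(31,1) nearest=4 d=10 new=(27,4) → add node 6 parent=4 cost=26
7. q=(21,28) nearest=5 d=17 new=(12,17) → blocked by [7,14]×[14,22], reject
8. q=(17,29) nearest=5 d=18 new=(12,17) → blocked by [7,14]×[14,22], reject
9. q=(37,31) nearest=4 d=21 new=(27,16) → add node 7 parent=4 cost=26
10. q=(10,8) nearest=1 d=2 new=(10,8) → add node 8 parent=1 cost=8
11. q=(6,2) nearest=0 d=4 new=(6,2) → add node 9 parent=0 cost=4
12. q=(34,1) nearest=6 d=7 new=(33,1) → add node 10 parent=6 cost=32
13. q=(34,14) nearest=7 d=7 new=(33,14) → add node 11 parent=7 cost=32
14. q=(41,20) nearest=11 d=8 new=(39,20) → add node 12 parent=11 cost=38
15. q=(1,30) nearest=5 d=19 new=(1,17) → add node 13 parent=5 cost=17
16. q=(1,19) nearest=13 d=2 new=(1,19) → add node 14 parent=13 cost=19
17. q=(37,14) nearest=11 d=4 new=(37,14) → add node 15 parent=11 cost=36
18. q=(18,3) nearest=3 d=3 new=(18,3) → add node 16 parent=3 cost=17
19. q=(1,4) nearest=0 d=2 new=(1,4) → add node 17 parent=0 cost=2
20. q=(34,17) nearest=11 d=3 new=(34,17) → add node 18 parent=11 cost=35
21. q=(25,33) nearest=12 d=14 new=(33,26) → add node 19 parent=12 cost=44
22. q=(6,22) nearest=13 d=5 new=(6,22) → add node 20 parent=13 cost=22
23. q=(11,4) nearest=1 d=3 new=(11,4) → add node 21 parent=1 cost=9
24. q=(37,4) nearest=10 d=4 new=(37,4) → add node 22 parent=10 cost=36
25. q=(21,29) nearest=19 d=12 new=(27,29) → add node 23 parent=19 cost=50
26. q=(9,6) nearest=1 d=1 new=(9,6) → add node 24 parent=1 cost=7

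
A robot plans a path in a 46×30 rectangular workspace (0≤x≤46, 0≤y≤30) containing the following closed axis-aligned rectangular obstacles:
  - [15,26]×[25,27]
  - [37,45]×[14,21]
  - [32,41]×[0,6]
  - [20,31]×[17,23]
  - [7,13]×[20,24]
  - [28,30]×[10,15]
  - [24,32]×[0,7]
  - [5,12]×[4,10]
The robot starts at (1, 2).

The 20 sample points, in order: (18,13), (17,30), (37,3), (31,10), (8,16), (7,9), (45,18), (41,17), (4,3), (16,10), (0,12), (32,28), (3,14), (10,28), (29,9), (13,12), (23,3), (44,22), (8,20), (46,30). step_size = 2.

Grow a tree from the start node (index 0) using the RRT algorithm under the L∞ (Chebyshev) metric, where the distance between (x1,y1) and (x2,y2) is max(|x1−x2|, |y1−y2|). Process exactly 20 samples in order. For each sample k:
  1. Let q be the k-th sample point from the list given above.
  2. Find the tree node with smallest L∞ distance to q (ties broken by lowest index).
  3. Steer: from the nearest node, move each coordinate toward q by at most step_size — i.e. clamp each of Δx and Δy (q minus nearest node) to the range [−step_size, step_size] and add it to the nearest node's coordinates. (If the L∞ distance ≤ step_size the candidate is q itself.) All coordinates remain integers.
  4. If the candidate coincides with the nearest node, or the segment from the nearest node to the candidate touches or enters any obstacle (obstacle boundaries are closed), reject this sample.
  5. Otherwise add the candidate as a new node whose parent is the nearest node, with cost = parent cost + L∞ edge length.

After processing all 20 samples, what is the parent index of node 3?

Parent of node 3: 1

1. q=(18,13) nearest=0 d=17 new=(3,4) → add node 1 parent=0 cost=2
2. q=(17,30) nearest=1 d=26 new=(5,6) → blocked by [5,12]×[4,10], reject
3. q=(37,3) nearest=1 d=34 new=(5,3) → add node 2 parent=1 cost=4
4. q=(31,10) nearest=2 d=26 new=(7,5) → blocked by [5,12]×[4,10], reject
5. q=(8,16) nearest=1 d=12 new=(5,6) → blocked by [5,12]×[4,10], reject
6. q=(7,9) nearest=1 d=5 new=(5,6) → blocked by [5,12]×[4,10], reject
7. q=(45,18) nearest=2 d=40 new=(7,5) → blocked by [5,12]×[4,10], reject
8. q=(41,17) nearest=2 d=36 new=(7,5) → blocked by [5,12]×[4,10], reject
9. q=(4,3) nearest=1 d=1 new=(4,3) → add node 3 parent=1 cost=3
10. q=(16,10) nearest=2 d=11 new=(7,5) → blocked by [5,12]×[4,10], reject
11. q=(0,12) nearest=1 d=8 new=(1,6) → add node 4 parent=1 cost=4
12. q=(32,28) nearest=2 d=27 new=(7,5) → blocked by [5,12]×[4,10], reject
13. q=(3,14) nearest=4 d=8 new=(3,8) → add node 5 parent=4 cost=6
14. q=(10,28) nearest=5 d=20 new=(5,10) → blocked by [5,12]×[4,10], reject
15. q=(29,9) nearest=2 d=24 new=(7,5) → blocked by [5,12]×[4,10], reject
16. q=(13,12) nearest=2 d=9 new=(7,5) → blocked by [5,12]×[4,10], reject
17. q=(23,3) nearest=2 d=18 new=(7,3) → add node 6 parent=2 cost=6
18. q=(44,22) nearest=6 d=37 new=(9,5) → blocked by [5,12]×[4,10], reject
19. q=(8,20) nearest=5 d=12 new=(5,10) → blocked by [5,12]×[4,10], reject
20. q=(46,30) nearest=6 d=39 new=(9,5) → blocked by [5,12]×[4,10], reject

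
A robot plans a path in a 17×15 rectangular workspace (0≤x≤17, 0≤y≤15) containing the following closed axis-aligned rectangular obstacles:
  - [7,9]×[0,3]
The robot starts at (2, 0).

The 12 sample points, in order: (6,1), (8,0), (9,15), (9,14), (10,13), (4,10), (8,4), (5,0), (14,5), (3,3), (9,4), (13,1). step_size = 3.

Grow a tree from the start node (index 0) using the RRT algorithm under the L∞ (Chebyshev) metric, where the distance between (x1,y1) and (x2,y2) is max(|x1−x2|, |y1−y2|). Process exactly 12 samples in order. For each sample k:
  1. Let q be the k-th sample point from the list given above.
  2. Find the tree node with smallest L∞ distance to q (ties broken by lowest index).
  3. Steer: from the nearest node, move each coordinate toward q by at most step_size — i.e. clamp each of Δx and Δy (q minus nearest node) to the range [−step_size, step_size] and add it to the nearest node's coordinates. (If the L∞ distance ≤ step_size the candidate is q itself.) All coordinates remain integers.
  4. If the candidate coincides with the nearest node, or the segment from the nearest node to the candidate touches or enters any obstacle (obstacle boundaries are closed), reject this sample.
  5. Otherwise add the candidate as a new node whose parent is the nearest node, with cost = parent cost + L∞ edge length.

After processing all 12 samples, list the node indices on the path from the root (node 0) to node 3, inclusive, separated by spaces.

Path: 0 1 3

1. q=(6,1) nearest=0 d=4 new=(5,1) → add node 1 parent=0 cost=3
2. q=(8,0) nearest=1 d=3 new=(8,0) → blocked by [7,9]×[0,3], reject
3. q=(9,15) nearest=1 d=14 new=(8,4) → blocked by [7,9]×[0,3], reject
4. q=(9,14) nearest=1 d=13 new=(8,4) → blocked by [7,9]×[0,3], reject
5. q=(10,13) nearest=1 d=12 new=(8,4) → blocked by [7,9]×[0,3], reject
6. q=(4,10) nearest=1 d=9 new=(4,4) → add node 2 parent=1 cost=6
7. q=(8,4) nearest=1 d=3 new=(8,4) → blocked by [7,9]×[0,3], reject
8. q=(5,0) nearest=1 d=1 new=(5,0) → add node 3 parent=1 cost=4
9. q=(14,5) nearest=1 d=9 new=(8,4) → blocked by [7,9]×[0,3], reject
10. q=(3,3) nearest=2 d=1 new=(3,3) → add node 4 parent=2 cost=7
11. q=(9,4) nearest=1 d=4 new=(8,4) → blocked by [7,9]×[0,3], reject
12. q=(13,1) nearest=1 d=8 new=(8,1) → blocked by [7,9]×[0,3], reject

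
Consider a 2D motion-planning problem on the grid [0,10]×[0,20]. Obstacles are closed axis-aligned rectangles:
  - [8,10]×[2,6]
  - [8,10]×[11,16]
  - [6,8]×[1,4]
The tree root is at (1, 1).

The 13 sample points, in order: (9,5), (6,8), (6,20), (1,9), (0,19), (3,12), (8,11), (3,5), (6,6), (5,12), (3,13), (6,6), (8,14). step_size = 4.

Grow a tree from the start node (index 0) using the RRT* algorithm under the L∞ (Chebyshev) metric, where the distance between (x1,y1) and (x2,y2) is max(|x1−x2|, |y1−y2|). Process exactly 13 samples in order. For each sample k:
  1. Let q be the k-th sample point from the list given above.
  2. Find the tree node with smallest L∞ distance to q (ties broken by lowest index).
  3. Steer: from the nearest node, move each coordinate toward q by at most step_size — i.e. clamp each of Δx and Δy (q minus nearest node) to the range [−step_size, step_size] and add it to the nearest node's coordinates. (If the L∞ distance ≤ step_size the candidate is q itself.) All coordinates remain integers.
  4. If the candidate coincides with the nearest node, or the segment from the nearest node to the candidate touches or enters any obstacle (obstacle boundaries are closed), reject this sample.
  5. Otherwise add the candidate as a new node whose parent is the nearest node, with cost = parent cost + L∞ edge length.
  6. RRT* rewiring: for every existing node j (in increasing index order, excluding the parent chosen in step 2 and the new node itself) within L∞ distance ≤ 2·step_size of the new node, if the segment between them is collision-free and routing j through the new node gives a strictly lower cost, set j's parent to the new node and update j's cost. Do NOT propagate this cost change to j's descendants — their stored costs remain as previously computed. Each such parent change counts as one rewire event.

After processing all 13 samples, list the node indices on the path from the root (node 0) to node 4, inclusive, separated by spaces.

Path: 0 1 4

1. q=(9,5) nearest=0 d=8 new=(5,5) → add node 1 parent=0 cost=4
2. q=(6,8) nearest=1 d=3 new=(6,8) → add node 2 parent=1 cost=7
3. q=(6,20) nearest=2 d=12 new=(6,12) → add node 3 parent=2 cost=11
4. q=(1,9) nearest=1 d=4 new=(1,9) → add node 4 parent=1 cost=8
5. q=(0,19) nearest=3 d=7 new=(2,16) → add node 5 parent=3 cost=15
6. q=(3,12) nearest=3 d=3 new=(3,12) → add node 6 parent=3 cost=14
7. q=(8,11) nearest=3 d=2 new=(8,11) → blocked by [8,10]×[11,16], reject
8. q=(3,5) nearest=1 d=2 new=(3,5) → add node 7 parent=1 cost=6; rewire 6→7 (13<14)
9. q=(6,6) nearest=1 d=1 new=(6,6) → add node 8 parent=1 cost=5; rewire 6→8 (11<13)
10. q=(5,12) nearest=3 d=1 new=(5,12) → add node 9 parent=3 cost=12
11. q=(3,13) nearest=6 d=1 new=(3,13) → add node 10 parent=6 cost=12
12. q=(6,6) nearest=8 d=0 → coincident, reject
13. q=(8,14) nearest=3 d=2 new=(8,14) → blocked by [8,10]×[11,16], reject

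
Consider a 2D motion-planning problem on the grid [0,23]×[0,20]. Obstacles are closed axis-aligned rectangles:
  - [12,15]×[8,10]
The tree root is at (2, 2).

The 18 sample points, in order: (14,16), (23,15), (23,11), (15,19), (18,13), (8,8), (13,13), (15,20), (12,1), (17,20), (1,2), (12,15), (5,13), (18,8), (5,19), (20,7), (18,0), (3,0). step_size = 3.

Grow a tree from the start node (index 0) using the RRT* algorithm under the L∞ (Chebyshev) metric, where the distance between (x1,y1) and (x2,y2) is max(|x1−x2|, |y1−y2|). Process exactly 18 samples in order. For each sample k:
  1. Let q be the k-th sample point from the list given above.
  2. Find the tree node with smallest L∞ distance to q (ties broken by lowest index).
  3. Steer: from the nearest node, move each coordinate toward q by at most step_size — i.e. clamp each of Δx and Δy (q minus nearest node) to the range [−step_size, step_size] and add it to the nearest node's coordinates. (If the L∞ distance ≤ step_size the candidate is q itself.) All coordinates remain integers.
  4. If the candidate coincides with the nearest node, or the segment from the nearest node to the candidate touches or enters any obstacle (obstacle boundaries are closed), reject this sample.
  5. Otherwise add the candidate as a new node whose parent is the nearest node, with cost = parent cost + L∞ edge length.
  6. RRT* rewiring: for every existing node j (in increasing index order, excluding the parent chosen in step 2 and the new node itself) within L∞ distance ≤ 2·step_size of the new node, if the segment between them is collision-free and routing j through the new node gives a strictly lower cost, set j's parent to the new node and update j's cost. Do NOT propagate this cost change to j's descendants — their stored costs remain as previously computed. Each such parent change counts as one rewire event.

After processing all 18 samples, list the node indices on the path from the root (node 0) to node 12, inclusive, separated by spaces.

Path: 0 1 2 12

1. q=(14,16) nearest=0 d=14 new=(5,5) → add node 1 parent=0 cost=3
2. q=(23,15) nearest=1 d=18 new=(8,8) → add node 2 parent=1 cost=6
3. q=(23,11) nearest=2 d=15 new=(11,11) → add node 3 parent=2 cost=9
4. q=(15,19) nearest=3 d=8 new=(14,14) → add node 4 parent=3 cost=12
5. q=(18,13) nearest=4 d=4 new=(17,13) → add node 5 parent=4 cost=15
6. q=(8,8) nearest=2 d=0 → coincident, reject
7. q=(13,13) nearest=4 d=1 new=(13,13) → add node 6 parent=4 cost=13
8. q=(15,20) nearest=4 d=6 new=(15,17) → add node 7 parent=4 cost=15
9. q=(12,1) nearest=1 d=7 new=(8,2) → add node 8 parent=1 cost=6
10. q=(17,20) nearest=7 d=3 new=(17,20) → add node 9 parent=7 cost=18
11. q=(1,2) nearest=0 d=1 new=(1,2) → add node 10 parent=0 cost=1
12. q=(12,15) nearest=4 d=2 new=(12,15) → add node 11 parent=4 cost=14
13. q=(5,13) nearest=2 d=5 new=(5,11) → add node 12 parent=2 cost=9
14. q=(18,8) nearest=5 d=5 new=(18,10) → add node 13 parent=5 cost=18
15. q=(5,19) nearest=11 d=7 new=(9,18) → add node 14 parent=11 cost=17
16. q=(20,7) nearest=13 d=3 new=(20,7) → add node 15 parent=13 cost=21
17. q=(18,0) nearest=15 d=7 new=(18,4) → add node 16 parent=15 cost=24
18. q=(3,0) nearest=0 d=2 new=(3,0) → add node 17 parent=0 cost=2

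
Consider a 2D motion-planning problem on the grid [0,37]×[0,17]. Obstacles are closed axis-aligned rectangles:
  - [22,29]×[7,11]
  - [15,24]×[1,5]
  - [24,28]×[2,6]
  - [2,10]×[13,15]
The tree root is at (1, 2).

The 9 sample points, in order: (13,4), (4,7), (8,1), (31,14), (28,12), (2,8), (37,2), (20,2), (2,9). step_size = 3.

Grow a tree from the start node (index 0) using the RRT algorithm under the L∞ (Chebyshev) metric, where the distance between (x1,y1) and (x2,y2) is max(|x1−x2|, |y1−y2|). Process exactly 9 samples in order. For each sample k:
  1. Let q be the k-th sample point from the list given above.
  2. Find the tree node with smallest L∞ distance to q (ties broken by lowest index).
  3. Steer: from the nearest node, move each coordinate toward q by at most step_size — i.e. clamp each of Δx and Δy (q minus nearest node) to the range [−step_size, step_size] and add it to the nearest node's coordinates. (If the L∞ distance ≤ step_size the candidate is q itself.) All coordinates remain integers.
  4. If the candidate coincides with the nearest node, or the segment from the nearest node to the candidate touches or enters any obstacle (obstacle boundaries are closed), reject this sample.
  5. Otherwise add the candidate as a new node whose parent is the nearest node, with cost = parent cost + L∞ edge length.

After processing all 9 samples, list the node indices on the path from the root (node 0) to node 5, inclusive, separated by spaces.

Path: 0 1 3 4 5

1. q=(13,4) nearest=0 d=12 new=(4,4) → add node 1 parent=0 cost=3
2. q=(4,7) nearest=1 d=3 new=(4,7) → add node 2 parent=1 cost=6
3. q=(8,1) nearest=1 d=4 new=(7,1) → add node 3 parent=1 cost=6
4. q=(31,14) nearest=3 d=24 new=(10,4) → add node 4 parent=3 cost=9
5. q=(28,12) nearest=4 d=18 new=(13,7) → add node 5 parent=4 cost=12
6. q=(2,8) nearest=2 d=2 new=(2,8) → add node 6 parent=2 cost=8
7. q=(37,2) nearest=5 d=24 new=(16,4) → blocked by [15,24]×[1,5], reject
8. q=(20,2) nearest=5 d=7 new=(16,4) → blocked by [15,24]×[1,5], reject
9. q=(2,9) nearest=6 d=1 new=(2,9) → add node 7 parent=6 cost=9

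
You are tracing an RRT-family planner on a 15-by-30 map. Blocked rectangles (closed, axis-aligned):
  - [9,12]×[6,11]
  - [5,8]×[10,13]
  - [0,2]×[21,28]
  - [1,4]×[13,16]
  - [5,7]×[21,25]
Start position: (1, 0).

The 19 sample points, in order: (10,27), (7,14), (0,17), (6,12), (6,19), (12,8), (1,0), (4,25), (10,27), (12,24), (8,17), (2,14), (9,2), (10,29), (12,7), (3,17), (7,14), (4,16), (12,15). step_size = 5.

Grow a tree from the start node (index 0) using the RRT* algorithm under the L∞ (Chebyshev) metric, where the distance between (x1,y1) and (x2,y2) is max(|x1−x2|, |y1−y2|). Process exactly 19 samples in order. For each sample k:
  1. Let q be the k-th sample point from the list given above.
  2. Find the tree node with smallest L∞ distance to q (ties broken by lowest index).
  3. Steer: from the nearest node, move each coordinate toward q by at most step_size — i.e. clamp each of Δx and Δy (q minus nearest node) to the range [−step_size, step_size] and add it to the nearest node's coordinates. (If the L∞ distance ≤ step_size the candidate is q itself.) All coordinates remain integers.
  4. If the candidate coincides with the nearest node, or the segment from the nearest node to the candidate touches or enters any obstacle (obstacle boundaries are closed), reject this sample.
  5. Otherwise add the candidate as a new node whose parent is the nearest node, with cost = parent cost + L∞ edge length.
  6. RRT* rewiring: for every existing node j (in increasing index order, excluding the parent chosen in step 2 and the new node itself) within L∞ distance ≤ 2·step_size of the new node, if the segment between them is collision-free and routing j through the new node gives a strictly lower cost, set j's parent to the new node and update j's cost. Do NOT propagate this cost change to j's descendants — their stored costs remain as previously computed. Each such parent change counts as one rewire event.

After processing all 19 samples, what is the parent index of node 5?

1. q=(10,27) nearest=0 d=27 new=(6,5) → add node 1 parent=0 cost=5
2. q=(7,14) nearest=1 d=9 new=(7,10) → blocked by [5,8]×[10,13], reject
3. q=(0,17) nearest=1 d=12 new=(1,10) → add node 2 parent=1 cost=10
4. q=(6,12) nearest=2 d=5 new=(6,12) → blocked by [5,8]×[10,13], reject
5. q=(6,19) nearest=2 d=9 new=(6,15) → blocked by [1,4]×[13,16], reject
6. q=(12,8) nearest=1 d=6 new=(11,8) → blocked by [9,12]×[6,11], reject
7. q=(1,0) nearest=0 d=0 → coincident, reject
8. q=(4,25) nearest=2 d=15 new=(4,15) → blocked by [1,4]×[13,16], reject
9. q=(10,27) nearest=2 d=17 new=(6,15) → blocked by [1,4]×[13,16], reject
10. q=(12,24) nearest=2 d=14 new=(6,15) → blocked by [1,4]×[13,16], reject
11. q=(8,17) nearest=2 d=7 new=(6,15) → blocked by [1,4]×[13,16], reject
12. q=(2,14) nearest=2 d=4 new=(2,14) → blocked by [1,4]×[13,16], reject
13. q=(9,2) nearest=1 d=3 new=(9,2) → add node 3 parent=1 cost=8
14. q=(10,29) nearest=2 d=19 new=(6,15) → blocked by [1,4]×[13,16], reject
15. q=(12,7) nearest=3 d=5 new=(12,7) → blocked by [9,12]×[6,11], reject
16. q=(3,17) nearest=2 d=7 new=(3,15) → blocked by [1,4]×[13,16], reject
17. q=(7,14) nearest=2 d=6 new=(6,14) → add node 4 parent=2 cost=15
18. q=(4,16) nearest=4 d=2 new=(4,16) → blocked by [1,4]×[13,16], reject
19. q=(12,15) nearest=4 d=6 new=(11,15) → add node 5 parent=4 cost=20

Parent of node 5: 4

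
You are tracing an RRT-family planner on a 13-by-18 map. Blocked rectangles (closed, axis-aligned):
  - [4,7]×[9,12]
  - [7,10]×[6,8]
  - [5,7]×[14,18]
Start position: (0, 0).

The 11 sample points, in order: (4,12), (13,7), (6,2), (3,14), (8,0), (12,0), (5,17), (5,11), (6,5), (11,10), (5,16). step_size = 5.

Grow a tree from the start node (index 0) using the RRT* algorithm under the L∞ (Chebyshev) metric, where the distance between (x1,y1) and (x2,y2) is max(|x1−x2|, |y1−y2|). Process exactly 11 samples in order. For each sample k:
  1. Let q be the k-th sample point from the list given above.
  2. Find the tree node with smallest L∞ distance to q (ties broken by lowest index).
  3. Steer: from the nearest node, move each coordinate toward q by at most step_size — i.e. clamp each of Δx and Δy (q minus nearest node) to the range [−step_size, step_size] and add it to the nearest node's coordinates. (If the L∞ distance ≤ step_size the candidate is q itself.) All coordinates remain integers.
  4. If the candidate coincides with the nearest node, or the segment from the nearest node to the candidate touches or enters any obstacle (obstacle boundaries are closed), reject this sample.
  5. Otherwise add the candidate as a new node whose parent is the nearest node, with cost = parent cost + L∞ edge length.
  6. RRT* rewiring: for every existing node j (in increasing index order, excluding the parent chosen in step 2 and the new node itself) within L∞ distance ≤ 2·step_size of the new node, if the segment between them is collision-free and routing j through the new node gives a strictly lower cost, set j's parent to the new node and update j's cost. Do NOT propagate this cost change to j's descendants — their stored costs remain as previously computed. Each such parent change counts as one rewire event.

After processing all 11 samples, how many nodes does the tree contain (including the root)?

Node count: 7

1. q=(4,12) nearest=0 d=12 new=(4,5) → add node 1 parent=0 cost=5
2. q=(13,7) nearest=1 d=9 new=(9,7) → blocked by [7,10]×[6,8], reject
3. q=(6,2) nearest=1 d=3 new=(6,2) → add node 2 parent=1 cost=8
4. q=(3,14) nearest=1 d=9 new=(3,10) → add node 3 parent=1 cost=10
5. q=(8,0) nearest=2 d=2 new=(8,0) → add node 4 parent=2 cost=10
6. q=(12,0) nearest=4 d=4 new=(12,0) → add node 5 parent=4 cost=14
7. q=(5,17) nearest=3 d=7 new=(5,15) → blocked by [5,7]×[14,18], reject
8. q=(5,11) nearest=3 d=2 new=(5,11) → blocked by [4,7]×[9,12], reject
9. q=(6,5) nearest=1 d=2 new=(6,5) → add node 6 parent=1 cost=7; rewire 5→6 (13<14)
10. q=(11,10) nearest=6 d=5 new=(11,10) → blocked by [7,10]×[6,8], reject
11. q=(5,16) nearest=3 d=6 new=(5,15) → blocked by [5,7]×[14,18], reject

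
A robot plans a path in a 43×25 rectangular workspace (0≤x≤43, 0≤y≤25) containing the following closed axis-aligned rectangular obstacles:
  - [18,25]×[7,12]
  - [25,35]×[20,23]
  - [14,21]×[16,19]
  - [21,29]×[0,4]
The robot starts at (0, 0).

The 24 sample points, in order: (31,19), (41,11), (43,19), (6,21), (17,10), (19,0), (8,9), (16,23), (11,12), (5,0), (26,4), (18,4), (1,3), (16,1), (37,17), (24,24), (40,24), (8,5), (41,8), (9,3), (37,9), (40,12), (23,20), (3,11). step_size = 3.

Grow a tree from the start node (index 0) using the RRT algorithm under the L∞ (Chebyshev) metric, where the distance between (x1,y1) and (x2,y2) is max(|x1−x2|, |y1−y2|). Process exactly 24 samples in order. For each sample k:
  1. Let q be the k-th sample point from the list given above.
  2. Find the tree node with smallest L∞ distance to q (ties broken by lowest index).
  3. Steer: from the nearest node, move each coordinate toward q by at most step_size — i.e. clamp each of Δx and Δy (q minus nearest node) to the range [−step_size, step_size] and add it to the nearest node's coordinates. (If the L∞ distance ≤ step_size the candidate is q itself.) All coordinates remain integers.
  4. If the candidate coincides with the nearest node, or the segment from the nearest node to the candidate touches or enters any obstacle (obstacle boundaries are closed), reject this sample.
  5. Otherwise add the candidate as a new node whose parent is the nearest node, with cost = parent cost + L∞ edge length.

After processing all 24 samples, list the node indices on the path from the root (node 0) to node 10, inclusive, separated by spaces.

1. q=(31,19) nearest=0 d=31 new=(3,3) → add node 1 parent=0 cost=3
2. q=(41,11) nearest=1 d=38 new=(6,6) → add node 2 parent=1 cost=6
3. q=(43,19) nearest=2 d=37 new=(9,9) → add node 3 parent=2 cost=9
4. q=(6,21) nearest=3 d=12 new=(6,12) → add node 4 parent=3 cost=12
5. q=(17,10) nearest=3 d=8 new=(12,10) → add node 5 parent=3 cost=12
6. q=(19,0) nearest=3 d=10 new=(12,6) → add node 6 parent=3 cost=12
7. q=(8,9) nearest=3 d=1 new=(8,9) → add node 7 parent=3 cost=10
8. q=(16,23) nearest=4 d=11 new=(9,15) → add node 8 parent=4 cost=15
9. q=(11,12) nearest=5 d=2 new=(11,12) → add node 9 parent=5 cost=14
10. q=(5,0) nearest=1 d=3 new=(5,0) → add node 10 parent=1 cost=6
11. q=(26,4) nearest=5 d=14 new=(15,7) → add node 11 parent=5 cost=15
12. q=(18,4) nearest=11 d=3 new=(18,4) → add node 12 parent=11 cost=18
13. q=(1,3) nearest=1 d=2 new=(1,3) → add node 13 parent=1 cost=5
14. q=(16,1) nearest=12 d=3 new=(16,1) → add node 14 parent=12 cost=21
15. q=(37,17) nearest=12 d=19 new=(21,7) → blocked by [18,25]×[7,12], reject
16. q=(24,24) nearest=9 d=13 new=(14,15) → add node 15 parent=9 cost=17
17. q=(40,24) nearest=12 d=22 new=(21,7) → blocked by [18,25]×[7,12], reject
18. q=(8,5) nearest=2 d=2 new=(8,5) → add node 16 parent=2 cost=8
19. q=(41,8) nearest=12 d=23 new=(21,7) → blocked by [18,25]×[7,12], reject
20. q=(9,3) nearest=16 d=2 new=(9,3) → add node 17 parent=16 cost=10
21. q=(37,9) nearest=12 d=19 new=(21,7) → blocked by [18,25]×[7,12], reject
22. q=(40,12) nearest=12 d=22 new=(21,7) → blocked by [18,25]×[7,12], reject
23. q=(23,20) nearest=15 d=9 new=(17,18) → blocked by [14,21]×[16,19], reject
24. q=(3,11) nearest=4 d=3 new=(3,11) → add node 18 parent=4 cost=15

Path: 0 1 10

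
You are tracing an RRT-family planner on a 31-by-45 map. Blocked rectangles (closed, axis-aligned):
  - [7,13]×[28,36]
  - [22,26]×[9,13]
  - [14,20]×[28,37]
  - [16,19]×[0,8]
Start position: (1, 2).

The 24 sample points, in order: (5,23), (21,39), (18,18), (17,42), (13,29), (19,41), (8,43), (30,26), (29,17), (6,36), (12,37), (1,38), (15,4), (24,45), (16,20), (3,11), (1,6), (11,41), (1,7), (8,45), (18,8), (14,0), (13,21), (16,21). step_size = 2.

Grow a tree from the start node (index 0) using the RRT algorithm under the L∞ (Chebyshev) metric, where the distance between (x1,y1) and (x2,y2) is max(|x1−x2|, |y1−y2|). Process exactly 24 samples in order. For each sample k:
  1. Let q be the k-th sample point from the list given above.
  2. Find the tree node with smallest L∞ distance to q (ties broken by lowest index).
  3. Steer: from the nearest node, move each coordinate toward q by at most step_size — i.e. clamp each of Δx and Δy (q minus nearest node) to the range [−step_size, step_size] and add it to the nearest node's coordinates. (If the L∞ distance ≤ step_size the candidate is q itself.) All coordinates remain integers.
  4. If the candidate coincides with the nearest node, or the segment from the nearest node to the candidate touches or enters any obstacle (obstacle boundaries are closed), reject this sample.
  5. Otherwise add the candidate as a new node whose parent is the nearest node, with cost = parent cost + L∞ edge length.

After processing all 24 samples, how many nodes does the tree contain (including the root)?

Node count: 23

1. q=(5,23) nearest=0 d=21 new=(3,4) → add node 1 parent=0 cost=2
2. q=(21,39) nearest=1 d=35 new=(5,6) → add node 2 parent=1 cost=4
3. q=(18,18) nearest=2 d=13 new=(7,8) → add node 3 parent=2 cost=6
4. q=(17,42) nearest=3 d=34 new=(9,10) → add node 4 parent=3 cost=8
5. q=(13,29) nearest=4 d=19 new=(11,12) → add node 5 parent=4 cost=10
6. q=(19,41) nearest=5 d=29 new=(13,14) → add node 6 parent=5 cost=12
7. q=(8,43) nearest=6 d=29 new=(11,16) → add node 7 parent=6 cost=14
8. q=(30,26) nearest=6 d=17 new=(15,16) → add node 8 parent=6 cost=14
9. q=(29,17) nearest=8 d=14 new=(17,17) → add node 9 parent=8 cost=16
10. q=(6,36) nearest=9 d=19 new=(15,19) → add node 10 parent=9 cost=18
11. q=(12,37) nearest=10 d=18 new=(13,21) → add node 11 parent=10 cost=20
12. q=(1,38) nearest=11 d=17 new=(11,23) → add node 12 parent=11 cost=22
13. q=(15,4) nearest=4 d=6 new=(11,8) → add node 13 parent=4 cost=10
14. q=(24,45) nearest=12 d=22 new=(13,25) → add node 14 parent=12 cost=24
15. q=(16,20) nearest=10 d=1 new=(16,20) → add node 15 parent=10 cost=19
16. q=(3,11) nearest=3 d=4 new=(5,10) → add node 16 parent=3 cost=8
17. q=(1,6) nearest=1 d=2 new=(1,6) → add node 17 parent=1 cost=4
18. q=(11,41) nearest=14 d=16 new=(11,27) → add node 18 parent=14 cost=26
19. q=(1,7) nearest=17 d=1 new=(1,7) → add node 19 parent=17 cost=5
20. q=(8,45) nearest=18 d=18 new=(9,29) → blocked by [7,13]×[28,36], reject
21. q=(18,8) nearest=6 d=6 new=(15,12) → add node 20 parent=6 cost=14
22. q=(14,0) nearest=3 d=8 new=(9,6) → add node 21 parent=3 cost=8
23. q=(13,21) nearest=11 d=0 → coincident, reject
24. q=(16,21) nearest=15 d=1 new=(16,21) → add node 22 parent=15 cost=20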